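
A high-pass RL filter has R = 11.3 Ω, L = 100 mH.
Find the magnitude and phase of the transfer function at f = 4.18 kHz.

Step 1 — Angular frequency: ω = 2π·4180 = 2.626e+04 rad/s.
Step 2 — Transfer function: H(jω) = jωL/(R + jωL).
Step 3 — Numerator jωL = j·2626; denominator R + jωL = 11.3 + j2626.
Step 4 — H = 1 + j0.004302.
Step 5 — Magnitude: |H| = 1 (-0.0 dB); phase: φ = 0.2°.

|H| = 1 (-0.0 dB), φ = 0.2°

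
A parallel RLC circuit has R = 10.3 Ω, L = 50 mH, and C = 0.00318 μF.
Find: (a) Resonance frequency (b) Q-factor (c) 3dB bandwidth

Step 1 — Resonance: ω₀ = 1/√(LC) = 1/√(0.05·3.18e-09) = 7.931e+04 rad/s.
Step 2 — f₀ = ω₀/(2π) = 1.262e+04 Hz.
Step 3 — Parallel Q: Q = R/(ω₀L) = 10.3/(7.931e+04·0.05) = 0.002598.
Step 4 — Bandwidth: Δω = ω₀/Q = 3.053e+07 rad/s; BW = Δω/(2π) = 4.859e+06 Hz.

(a) f₀ = 1.262e+04 Hz  (b) Q = 0.002598  (c) BW = 4.859e+06 Hz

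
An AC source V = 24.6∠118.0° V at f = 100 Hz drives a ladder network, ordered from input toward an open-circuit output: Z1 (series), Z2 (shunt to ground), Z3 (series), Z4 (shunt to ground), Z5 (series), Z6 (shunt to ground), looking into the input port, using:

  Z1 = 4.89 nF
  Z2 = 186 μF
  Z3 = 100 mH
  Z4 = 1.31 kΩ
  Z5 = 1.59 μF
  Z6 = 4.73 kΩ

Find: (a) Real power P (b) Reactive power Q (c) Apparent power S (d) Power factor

Step 1 — Angular frequency: ω = 2π·f = 2π·100 = 628.3 rad/s.
Step 2 — Component impedances:
  Z1: Z = 1/(jωC) = -j/(ω·C) = 0 - j3.255e+05 Ω
  Z2: Z = 1/(jωC) = -j/(ω·C) = 0 - j8.557 Ω
  Z3: Z = jωL = j·628.3·0.1 = 0 + j62.83 Ω
  Z4: Z = R = 1310 Ω
  Z5: Z = 1/(jωC) = -j/(ω·C) = 0 - j1001 Ω
  Z6: Z = R = 4730 Ω
Step 3 — Ladder network (open output): work backward from the far end, alternating series and parallel combinations. Z_in = 0.07084 - j3.255e+05 Ω = 3.255e+05∠-90.0° Ω.
Step 4 — Source phasor: V = 24.6∠118.0° V = -11.55 + j21.72 V.
Step 5 — Current: I = V / Z = -6.673e-05 - j3.548e-05 A = 7.558e-05∠-152.0° A.
Step 6 — Complex power: S = V·I* = 4.047e-10 - j0.001859 VA.
Step 7 — Real power: P = Re(S) = 4.047e-10 W.
Step 8 — Reactive power: Q = Im(S) = -0.001859 VAR.
Step 9 — Apparent power: |S| = 0.001859 VA.
Step 10 — Power factor: PF = P/|S| = 2.177e-07 (leading).

(a) P = 4.047e-10 W  (b) Q = -0.001859 VAR  (c) S = 0.001859 VA  (d) PF = 2.177e-07 (leading)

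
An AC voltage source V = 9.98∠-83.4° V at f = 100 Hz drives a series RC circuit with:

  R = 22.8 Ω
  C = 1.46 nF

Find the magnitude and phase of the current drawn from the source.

Step 1 — Angular frequency: ω = 2π·f = 2π·100 = 628.3 rad/s.
Step 2 — Component impedances:
  R: Z = R = 22.8 Ω
  C: Z = 1/(jωC) = -j/(ω·C) = 0 - j1.09e+06 Ω
Step 3 — Series combination: Z_total = R + C = 22.8 - j1.09e+06 Ω = 1.09e+06∠-90.0° Ω.
Step 4 — Source phasor: V = 9.98∠-83.4° V = 1.147 - j9.914 V.
Step 5 — Ohm's law: I = V / Z_total = (1.147 - j9.914) / (22.8 - j1.09e+06) = 9.094e-06 + j1.052e-06 A.
Step 6 — Convert to polar: |I| = 9.155e-06 A, ∠I = 6.6°.

I = 9.155e-06∠6.6° A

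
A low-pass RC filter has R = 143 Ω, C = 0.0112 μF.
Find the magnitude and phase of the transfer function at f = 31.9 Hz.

Step 1 — Angular frequency: ω = 2π·31.9 = 200.4 rad/s.
Step 2 — Transfer function: H(jω) = 1/(1 + jωRC).
Step 3 — Denominator: 1 + jωRC = 1 + j·200.4·143·1.12e-08 = 1 + j0.000321.
Step 4 — H = 1 - j0.000321.
Step 5 — Magnitude: |H| = 1 (-0.0 dB); phase: φ = -0.0°.

|H| = 1 (-0.0 dB), φ = -0.0°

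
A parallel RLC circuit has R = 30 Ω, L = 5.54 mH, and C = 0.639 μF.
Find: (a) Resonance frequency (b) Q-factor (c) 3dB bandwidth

Step 1 — Resonance: ω₀ = 1/√(LC) = 1/√(0.00554·6.39e-07) = 1.681e+04 rad/s.
Step 2 — f₀ = ω₀/(2π) = 2675 Hz.
Step 3 — Parallel Q: Q = R/(ω₀L) = 30/(1.681e+04·0.00554) = 0.3222.
Step 4 — Bandwidth: Δω = ω₀/Q = 5.216e+04 rad/s; BW = Δω/(2π) = 8302 Hz.

(a) f₀ = 2675 Hz  (b) Q = 0.3222  (c) BW = 8302 Hz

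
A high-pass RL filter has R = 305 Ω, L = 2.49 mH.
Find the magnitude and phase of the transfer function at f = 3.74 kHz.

Step 1 — Angular frequency: ω = 2π·3740 = 2.35e+04 rad/s.
Step 2 — Transfer function: H(jω) = jωL/(R + jωL).
Step 3 — Numerator jωL = j·58.51; denominator R + jωL = 305 + j58.51.
Step 4 — H = 0.0355 + j0.185.
Step 5 — Magnitude: |H| = 0.1884 (-14.5 dB); phase: φ = 79.1°.

|H| = 0.1884 (-14.5 dB), φ = 79.1°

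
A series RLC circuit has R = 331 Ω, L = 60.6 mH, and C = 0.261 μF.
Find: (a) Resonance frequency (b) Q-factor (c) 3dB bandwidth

Step 1 — Resonance: ω₀ = 1/√(LC) = 1/√(0.0606·2.61e-07) = 7951 rad/s.
Step 2 — f₀ = ω₀/(2π) = 1266 Hz.
Step 3 — Series Q: Q = ω₀L/R = 7951·0.0606/331 = 1.456.
Step 4 — Bandwidth: Δω = ω₀/Q = 5462 rad/s; BW = Δω/(2π) = 869.3 Hz.

(a) f₀ = 1266 Hz  (b) Q = 1.456  (c) BW = 869.3 Hz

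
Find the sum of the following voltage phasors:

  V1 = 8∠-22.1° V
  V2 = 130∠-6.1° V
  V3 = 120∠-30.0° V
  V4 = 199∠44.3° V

Step 1 — Convert each phasor to rectangular form:
  V1 = 8·(cos(-22.1°) + j·sin(-22.1°)) = 7.412 - j3.01 V
  V2 = 130·(cos(-6.1°) + j·sin(-6.1°)) = 129.3 - j13.81 V
  V3 = 120·(cos(-30.0°) + j·sin(-30.0°)) = 103.9 - j60 V
  V4 = 199·(cos(44.3°) + j·sin(44.3°)) = 142.4 + j139 V
Step 2 — Sum components: V_total = 383 + j62.16 V.
Step 3 — Convert to polar: |V_total| = 388 V, ∠V_total = 9.2°.

V_total = 388∠9.2° V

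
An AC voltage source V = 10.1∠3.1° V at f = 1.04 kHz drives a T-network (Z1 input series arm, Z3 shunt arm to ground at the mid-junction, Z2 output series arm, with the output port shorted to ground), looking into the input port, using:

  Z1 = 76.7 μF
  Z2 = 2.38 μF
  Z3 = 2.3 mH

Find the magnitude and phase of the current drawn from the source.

Step 1 — Angular frequency: ω = 2π·f = 2π·1040 = 6535 rad/s.
Step 2 — Component impedances:
  Z1: Z = 1/(jωC) = -j/(ω·C) = 0 - j1.995 Ω
  Z2: Z = 1/(jωC) = -j/(ω·C) = 0 - j64.3 Ω
  Z3: Z = jωL = j·6535·0.0023 = 0 + j15.03 Ω
Step 3 — With the output port shorted to ground, the output series arm Z2 runs from the junction to ground; the shunt arm Z3 also runs from the junction to ground. They appear in parallel: Z3 || Z2 = 0 + j19.61 Ω.
Step 4 — Series with input arm Z1: Z_in = Z1 + (Z3 || Z2) = 0 + j17.62 Ω = 17.62∠90.0° Ω.
Step 5 — Source phasor: V = 10.1∠3.1° V = 10.09 + j0.5462 V.
Step 6 — Ohm's law: I = V / Z_total = (10.09 + j0.5462) / (0 + j17.62) = 0.031 - j0.5724 A.
Step 7 — Convert to polar: |I| = 0.5733 A, ∠I = -86.9°.

I = 0.5733∠-86.9° A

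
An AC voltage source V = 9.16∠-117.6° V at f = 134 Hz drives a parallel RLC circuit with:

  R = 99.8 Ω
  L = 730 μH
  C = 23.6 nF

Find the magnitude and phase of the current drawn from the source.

Step 1 — Angular frequency: ω = 2π·f = 2π·134 = 841.9 rad/s.
Step 2 — Component impedances:
  R: Z = R = 99.8 Ω
  L: Z = jωL = j·841.9·0.00073 = 0 + j0.6146 Ω
  C: Z = 1/(jωC) = -j/(ω·C) = 0 - j5.033e+04 Ω
Step 3 — Parallel combination: 1/Z_total = 1/R + 1/L + 1/C; Z_total = 0.003785 + j0.6146 Ω = 0.6146∠89.6° Ω.
Step 4 — Source phasor: V = 9.16∠-117.6° V = -4.244 - j8.118 V.
Step 5 — Ohm's law: I = V / Z_total = (-4.244 - j8.118) / (0.003785 + j0.6146) = -13.25 + j6.823 A.
Step 6 — Convert to polar: |I| = 14.9 A, ∠I = 152.8°.

I = 14.9∠152.8° A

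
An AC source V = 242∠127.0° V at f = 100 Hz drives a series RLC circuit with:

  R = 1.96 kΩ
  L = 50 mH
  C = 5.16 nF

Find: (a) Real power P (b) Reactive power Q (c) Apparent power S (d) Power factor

Step 1 — Angular frequency: ω = 2π·f = 2π·100 = 628.3 rad/s.
Step 2 — Component impedances:
  R: Z = R = 1960 Ω
  L: Z = jωL = j·628.3·0.05 = 0 + j31.42 Ω
  C: Z = 1/(jωC) = -j/(ω·C) = 0 - j3.084e+05 Ω
Step 3 — Series combination: Z_total = R + L + C = 1960 - j3.084e+05 Ω = 3.084e+05∠-89.6° Ω.
Step 4 — Source phasor: V = 242∠127.0° V = -145.6 + j193.3 V.
Step 5 — Current: I = V / Z = -0.0006296 - j0.0004682 A = 0.0007847∠-143.4° A.
Step 6 — Complex power: S = V·I* = 0.001207 - j0.1899 VA.
Step 7 — Real power: P = Re(S) = 0.001207 W.
Step 8 — Reactive power: Q = Im(S) = -0.1899 VAR.
Step 9 — Apparent power: |S| = 0.1899 VA.
Step 10 — Power factor: PF = P/|S| = 0.006355 (leading).

(a) P = 0.001207 W  (b) Q = -0.1899 VAR  (c) S = 0.1899 VA  (d) PF = 0.006355 (leading)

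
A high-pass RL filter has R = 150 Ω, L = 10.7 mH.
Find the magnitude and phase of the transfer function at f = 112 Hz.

Step 1 — Angular frequency: ω = 2π·112 = 703.7 rad/s.
Step 2 — Transfer function: H(jω) = jωL/(R + jωL).
Step 3 — Numerator jωL = j·7.53; denominator R + jωL = 150 + j7.53.
Step 4 — H = 0.002514 + j0.05007.
Step 5 — Magnitude: |H| = 0.05014 (-26.0 dB); phase: φ = 87.1°.

|H| = 0.05014 (-26.0 dB), φ = 87.1°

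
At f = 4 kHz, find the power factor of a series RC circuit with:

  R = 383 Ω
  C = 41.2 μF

Step 1 — Angular frequency: ω = 2π·f = 2π·4000 = 2.513e+04 rad/s.
Step 2 — Component impedances:
  R: Z = R = 383 Ω
  C: Z = 1/(jωC) = -j/(ω·C) = 0 - j0.9657 Ω
Step 3 — Series combination: Z_total = R + C = 383 - j0.9657 Ω = 383∠-0.1° Ω.
Step 4 — Power factor: PF = cos(φ) = Re(Z)/|Z| = 383/383 = 1.
Step 5 — Type: Im(Z) = -0.9657 ⇒ leading (phase φ = -0.1°).

PF = 1 (leading, φ = -0.1°)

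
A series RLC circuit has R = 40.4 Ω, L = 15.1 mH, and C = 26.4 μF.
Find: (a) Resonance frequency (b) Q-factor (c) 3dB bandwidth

Step 1 — Resonance: ω₀ = 1/√(LC) = 1/√(0.0151·2.64e-05) = 1584 rad/s.
Step 2 — f₀ = ω₀/(2π) = 252.1 Hz.
Step 3 — Series Q: Q = ω₀L/R = 1584·0.0151/40.4 = 0.592.
Step 4 — Bandwidth: Δω = ω₀/Q = 2675 rad/s; BW = Δω/(2π) = 425.8 Hz.

(a) f₀ = 252.1 Hz  (b) Q = 0.592  (c) BW = 425.8 Hz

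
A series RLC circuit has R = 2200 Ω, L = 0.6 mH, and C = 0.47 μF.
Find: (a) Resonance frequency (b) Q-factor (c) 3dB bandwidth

Step 1 — Resonance: ω₀ = 1/√(LC) = 1/√(0.0006·4.7e-07) = 5.955e+04 rad/s.
Step 2 — f₀ = ω₀/(2π) = 9478 Hz.
Step 3 — Series Q: Q = ω₀L/R = 5.955e+04·0.0006/2200 = 0.01624.
Step 4 — Bandwidth: Δω = ω₀/Q = 3.667e+06 rad/s; BW = Δω/(2π) = 5.836e+05 Hz.

(a) f₀ = 9478 Hz  (b) Q = 0.01624  (c) BW = 5.836e+05 Hz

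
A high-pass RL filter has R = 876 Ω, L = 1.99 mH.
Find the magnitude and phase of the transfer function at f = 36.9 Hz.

Step 1 — Angular frequency: ω = 2π·36.9 = 231.8 rad/s.
Step 2 — Transfer function: H(jω) = jωL/(R + jωL).
Step 3 — Numerator jωL = j·0.4614; denominator R + jωL = 876 + j0.4614.
Step 4 — H = 2.774e-07 + j0.0005267.
Step 5 — Magnitude: |H| = 0.0005267 (-65.6 dB); phase: φ = 90.0°.

|H| = 0.0005267 (-65.6 dB), φ = 90.0°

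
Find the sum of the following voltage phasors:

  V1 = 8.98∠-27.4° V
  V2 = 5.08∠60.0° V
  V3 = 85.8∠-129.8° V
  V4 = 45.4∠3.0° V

Step 1 — Convert each phasor to rectangular form:
  V1 = 8.98·(cos(-27.4°) + j·sin(-27.4°)) = 7.973 - j4.133 V
  V2 = 5.08·(cos(60.0°) + j·sin(60.0°)) = 2.54 + j4.399 V
  V3 = 85.8·(cos(-129.8°) + j·sin(-129.8°)) = -54.92 - j65.92 V
  V4 = 45.4·(cos(3.0°) + j·sin(3.0°)) = 45.34 + j2.376 V
Step 2 — Sum components: V_total = 0.929 - j63.28 V.
Step 3 — Convert to polar: |V_total| = 63.28 V, ∠V_total = -89.2°.

V_total = 63.28∠-89.2° V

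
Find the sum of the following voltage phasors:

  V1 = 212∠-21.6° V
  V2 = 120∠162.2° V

Step 1 — Convert each phasor to rectangular form:
  V1 = 212·(cos(-21.6°) + j·sin(-21.6°)) = 197.1 - j78.04 V
  V2 = 120·(cos(162.2°) + j·sin(162.2°)) = -114.3 + j36.68 V
Step 2 — Sum components: V_total = 82.86 - j41.36 V.
Step 3 — Convert to polar: |V_total| = 92.61 V, ∠V_total = -26.5°.

V_total = 92.61∠-26.5° V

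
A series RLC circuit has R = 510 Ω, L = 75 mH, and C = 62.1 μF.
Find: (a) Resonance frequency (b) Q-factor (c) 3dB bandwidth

Step 1 — Resonance condition Im(Z)=0 gives ω₀ = 1/√(LC).
Step 2 — ω₀ = 1/√(0.075·6.21e-05) = 463.4 rad/s.
Step 3 — f₀ = ω₀/(2π) = 73.75 Hz.
Step 4 — Series Q: Q = ω₀L/R = 463.4·0.075/510 = 0.06814.
Step 5 — 3dB bandwidth: Δω = ω₀/Q = 6800 rad/s; BW = Δω/(2π) = 1082 Hz.

(a) f₀ = 73.75 Hz  (b) Q = 0.06814  (c) BW = 1082 Hz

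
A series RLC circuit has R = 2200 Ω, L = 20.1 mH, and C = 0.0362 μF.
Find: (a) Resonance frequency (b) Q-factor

Step 1 — Resonance condition Im(Z)=0 gives ω₀ = 1/√(LC).
Step 2 — ω₀ = 1/√(0.0201·3.62e-08) = 3.707e+04 rad/s.
Step 3 — f₀ = ω₀/(2π) = 5900 Hz.
Step 4 — Series Q: Q = ω₀L/R = 3.707e+04·0.0201/2200 = 0.3387.

(a) f₀ = 5900 Hz  (b) Q = 0.3387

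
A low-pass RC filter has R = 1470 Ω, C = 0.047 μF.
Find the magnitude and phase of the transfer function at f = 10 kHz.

Step 1 — Angular frequency: ω = 2π·1e+04 = 6.283e+04 rad/s.
Step 2 — Transfer function: H(jω) = 1/(1 + jωRC).
Step 3 — Denominator: 1 + jωRC = 1 + j·6.283e+04·1470·4.7e-08 = 1 + j4.341.
Step 4 — H = 0.05039 - j0.2188.
Step 5 — Magnitude: |H| = 0.2245 (-13.0 dB); phase: φ = -77.0°.

|H| = 0.2245 (-13.0 dB), φ = -77.0°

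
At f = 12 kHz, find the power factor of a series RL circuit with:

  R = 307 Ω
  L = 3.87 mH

Step 1 — Angular frequency: ω = 2π·f = 2π·1.2e+04 = 7.54e+04 rad/s.
Step 2 — Component impedances:
  R: Z = R = 307 Ω
  L: Z = jωL = j·7.54e+04·0.00387 = 0 + j291.8 Ω
Step 3 — Series combination: Z_total = R + L = 307 + j291.8 Ω = 423.5∠43.5° Ω.
Step 4 — Power factor: PF = cos(φ) = Re(Z)/|Z| = 307/423.55 = 0.7248.
Step 5 — Type: Im(Z) = 291.8 ⇒ lagging (phase φ = 43.5°).

PF = 0.7248 (lagging, φ = 43.5°)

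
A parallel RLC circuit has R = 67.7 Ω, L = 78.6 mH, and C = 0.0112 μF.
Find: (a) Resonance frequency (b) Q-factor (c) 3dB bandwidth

Step 1 — Resonance: ω₀ = 1/√(LC) = 1/√(0.0786·1.12e-08) = 3.37e+04 rad/s.
Step 2 — f₀ = ω₀/(2π) = 5364 Hz.
Step 3 — Parallel Q: Q = R/(ω₀L) = 67.7/(3.37e+04·0.0786) = 0.02556.
Step 4 — Bandwidth: Δω = ω₀/Q = 1.319e+06 rad/s; BW = Δω/(2π) = 2.099e+05 Hz.

(a) f₀ = 5364 Hz  (b) Q = 0.02556  (c) BW = 2.099e+05 Hz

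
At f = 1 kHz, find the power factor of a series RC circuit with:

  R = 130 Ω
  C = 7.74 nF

Step 1 — Angular frequency: ω = 2π·f = 2π·1000 = 6283 rad/s.
Step 2 — Component impedances:
  R: Z = R = 130 Ω
  C: Z = 1/(jωC) = -j/(ω·C) = 0 - j2.056e+04 Ω
Step 3 — Series combination: Z_total = R + C = 130 - j2.056e+04 Ω = 2.056e+04∠-89.6° Ω.
Step 4 — Power factor: PF = cos(φ) = Re(Z)/|Z| = 130/20563 = 0.006322.
Step 5 — Type: Im(Z) = -2.056e+04 ⇒ leading (phase φ = -89.6°).

PF = 0.006322 (leading, φ = -89.6°)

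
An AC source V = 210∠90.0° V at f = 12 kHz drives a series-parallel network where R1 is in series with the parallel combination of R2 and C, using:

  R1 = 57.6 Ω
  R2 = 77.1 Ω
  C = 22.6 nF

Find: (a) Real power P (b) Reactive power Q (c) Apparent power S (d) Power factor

Step 1 — Angular frequency: ω = 2π·f = 2π·1.2e+04 = 7.54e+04 rad/s.
Step 2 — Component impedances:
  R1: Z = R = 57.6 Ω
  R2: Z = R = 77.1 Ω
  C: Z = 1/(jωC) = -j/(ω·C) = 0 - j586.9 Ω
Step 3 — Parallel branch: R2 || C = 1/(1/R2 + 1/C) = 75.79 - j9.957 Ω.
Step 4 — Series with R1: Z_total = R1 + (R2 || C) = 133.4 - j9.957 Ω = 133.8∠-4.3° Ω.
Step 5 — Source phasor: V = 210∠90.0° V = 0 + j210 V.
Step 6 — Current: I = V / Z = -0.1169 + j1.566 A = 1.57∠94.3° A.
Step 7 — Complex power: S = V·I* = 328.8 - j24.54 VA.
Step 8 — Real power: P = Re(S) = 328.8 W.
Step 9 — Reactive power: Q = Im(S) = -24.54 VAR.
Step 10 — Apparent power: |S| = 329.7 VA.
Step 11 — Power factor: PF = P/|S| = 0.9972 (leading).

(a) P = 328.8 W  (b) Q = -24.54 VAR  (c) S = 329.7 VA  (d) PF = 0.9972 (leading)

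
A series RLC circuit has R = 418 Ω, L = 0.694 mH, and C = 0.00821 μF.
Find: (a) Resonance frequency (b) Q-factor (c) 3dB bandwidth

Step 1 — Resonance condition Im(Z)=0 gives ω₀ = 1/√(LC).
Step 2 — ω₀ = 1/√(0.000694·8.21e-09) = 4.189e+05 rad/s.
Step 3 — f₀ = ω₀/(2π) = 6.668e+04 Hz.
Step 4 — Series Q: Q = ω₀L/R = 4.189e+05·0.000694/418 = 0.6956.
Step 5 — 3dB bandwidth: Δω = ω₀/Q = 6.023e+05 rad/s; BW = Δω/(2π) = 9.586e+04 Hz.

(a) f₀ = 6.668e+04 Hz  (b) Q = 0.6956  (c) BW = 9.586e+04 Hz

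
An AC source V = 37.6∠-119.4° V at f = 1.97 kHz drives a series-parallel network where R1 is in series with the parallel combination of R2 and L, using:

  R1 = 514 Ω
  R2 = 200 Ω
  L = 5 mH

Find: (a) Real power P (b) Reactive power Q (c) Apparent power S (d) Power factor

Step 1 — Angular frequency: ω = 2π·f = 2π·1970 = 1.238e+04 rad/s.
Step 2 — Component impedances:
  R1: Z = R = 514 Ω
  R2: Z = R = 200 Ω
  L: Z = jωL = j·1.238e+04·0.005 = 0 + j61.89 Ω
Step 3 — Parallel branch: R2 || L = 1/(1/R2 + 1/L) = 17.48 + j56.48 Ω.
Step 4 — Series with R1: Z_total = R1 + (R2 || L) = 531.5 + j56.48 Ω = 534.5∠6.1° Ω.
Step 5 — Source phasor: V = 37.6∠-119.4° V = -18.46 - j32.76 V.
Step 6 — Current: I = V / Z = -0.04082 - j0.0573 A = 0.07035∠-125.5° A.
Step 7 — Complex power: S = V·I* = 2.63 + j0.2795 VA.
Step 8 — Real power: P = Re(S) = 2.63 W.
Step 9 — Reactive power: Q = Im(S) = 0.2795 VAR.
Step 10 — Apparent power: |S| = 2.645 VA.
Step 11 — Power factor: PF = P/|S| = 0.9944 (lagging).

(a) P = 2.63 W  (b) Q = 0.2795 VAR  (c) S = 2.645 VA  (d) PF = 0.9944 (lagging)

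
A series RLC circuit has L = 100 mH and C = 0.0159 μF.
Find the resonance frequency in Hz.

Step 1 — Resonance condition Im(Z)=0 gives ω₀ = 1/√(LC).
Step 2 — ω₀ = 1/√(0.1·1.59e-08) = 2.508e+04 rad/s.
Step 3 — f₀ = ω₀/(2π) = 3991 Hz.

f₀ = 3991 Hz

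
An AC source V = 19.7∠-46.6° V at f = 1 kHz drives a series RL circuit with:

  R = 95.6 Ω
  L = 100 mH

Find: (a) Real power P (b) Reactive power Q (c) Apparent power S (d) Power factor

Step 1 — Angular frequency: ω = 2π·f = 2π·1000 = 6283 rad/s.
Step 2 — Component impedances:
  R: Z = R = 95.6 Ω
  L: Z = jωL = j·6283·0.1 = 0 + j628.3 Ω
Step 3 — Series combination: Z_total = R + L = 95.6 + j628.3 Ω = 635.5∠81.3° Ω.
Step 4 — Source phasor: V = 19.7∠-46.6° V = 13.54 - j14.31 V.
Step 5 — Current: I = V / Z = -0.01906 - j0.02444 A = 0.031∠-127.9° A.
Step 6 — Complex power: S = V·I* = 0.09185 + j0.6037 VA.
Step 7 — Real power: P = Re(S) = 0.09185 W.
Step 8 — Reactive power: Q = Im(S) = 0.6037 VAR.
Step 9 — Apparent power: |S| = 0.6106 VA.
Step 10 — Power factor: PF = P/|S| = 0.1504 (lagging).

(a) P = 0.09185 W  (b) Q = 0.6037 VAR  (c) S = 0.6106 VA  (d) PF = 0.1504 (lagging)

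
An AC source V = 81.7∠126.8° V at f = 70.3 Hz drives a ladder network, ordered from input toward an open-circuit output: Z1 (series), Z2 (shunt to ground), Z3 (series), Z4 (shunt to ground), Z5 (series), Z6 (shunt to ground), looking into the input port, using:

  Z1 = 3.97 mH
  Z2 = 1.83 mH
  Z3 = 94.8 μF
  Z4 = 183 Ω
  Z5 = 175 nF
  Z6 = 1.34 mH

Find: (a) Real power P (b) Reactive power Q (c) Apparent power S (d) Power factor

Step 1 — Angular frequency: ω = 2π·f = 2π·70.3 = 441.7 rad/s.
Step 2 — Component impedances:
  Z1: Z = jωL = j·441.7·0.00397 = 0 + j1.754 Ω
  Z2: Z = jωL = j·441.7·0.00183 = 0 + j0.8083 Ω
  Z3: Z = 1/(jωC) = -j/(ω·C) = 0 - j23.88 Ω
  Z4: Z = R = 183 Ω
  Z5: Z = 1/(jωC) = -j/(ω·C) = 0 - j1.294e+04 Ω
  Z6: Z = jωL = j·441.7·0.00134 = 0 + j0.5919 Ω
Step 3 — Ladder network (open output): work backward from the far end, alternating series and parallel combinations. Z_in = 0.003502 + j2.562 Ω = 2.562∠89.9° Ω.
Step 4 — Source phasor: V = 81.7∠126.8° V = -48.94 + j65.42 V.
Step 5 — Current: I = V / Z = 25.5 + j19.13 A = 31.88∠36.9° A.
Step 6 — Complex power: S = V·I* = 3.56 + j2605 VA.
Step 7 — Real power: P = Re(S) = 3.56 W.
Step 8 — Reactive power: Q = Im(S) = 2605 VAR.
Step 9 — Apparent power: |S| = 2605 VA.
Step 10 — Power factor: PF = P/|S| = 0.001367 (lagging).

(a) P = 3.56 W  (b) Q = 2605 VAR  (c) S = 2605 VA  (d) PF = 0.001367 (lagging)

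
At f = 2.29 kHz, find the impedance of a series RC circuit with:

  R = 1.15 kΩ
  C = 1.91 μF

Step 1 — Angular frequency: ω = 2π·f = 2π·2290 = 1.439e+04 rad/s.
Step 2 — Component impedances:
  R: Z = R = 1150 Ω
  C: Z = 1/(jωC) = -j/(ω·C) = 0 - j36.39 Ω
Step 3 — Series combination: Z_total = R + C = 1150 - j36.39 Ω = 1151∠-1.8° Ω.

Z = 1150 - j36.39 Ω = 1151∠-1.8° Ω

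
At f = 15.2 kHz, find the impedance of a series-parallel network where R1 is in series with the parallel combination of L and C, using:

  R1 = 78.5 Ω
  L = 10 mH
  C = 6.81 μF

Step 1 — Angular frequency: ω = 2π·f = 2π·1.52e+04 = 9.55e+04 rad/s.
Step 2 — Component impedances:
  R1: Z = R = 78.5 Ω
  L: Z = jωL = j·9.55e+04·0.01 = 0 + j955 Ω
  C: Z = 1/(jωC) = -j/(ω·C) = 0 - j1.538 Ω
Step 3 — Parallel branch: L || C = 1/(1/L + 1/C) = 0 - j1.54 Ω.
Step 4 — Series with R1: Z_total = R1 + (L || C) = 78.5 - j1.54 Ω = 78.52∠-1.1° Ω.

Z = 78.5 - j1.54 Ω = 78.52∠-1.1° Ω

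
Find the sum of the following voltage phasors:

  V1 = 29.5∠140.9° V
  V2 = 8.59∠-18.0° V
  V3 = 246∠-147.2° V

Step 1 — Convert each phasor to rectangular form:
  V1 = 29.5·(cos(140.9°) + j·sin(140.9°)) = -22.89 + j18.6 V
  V2 = 8.59·(cos(-18.0°) + j·sin(-18.0°)) = 8.17 - j2.654 V
  V3 = 246·(cos(-147.2°) + j·sin(-147.2°)) = -206.8 - j133.3 V
Step 2 — Sum components: V_total = -221.5 - j117.3 V.
Step 3 — Convert to polar: |V_total| = 250.6 V, ∠V_total = -152.1°.

V_total = 250.6∠-152.1° V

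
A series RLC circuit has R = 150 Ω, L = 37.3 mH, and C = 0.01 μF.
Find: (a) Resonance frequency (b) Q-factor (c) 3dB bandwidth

Step 1 — Resonance: ω₀ = 1/√(LC) = 1/√(0.0373·1e-08) = 5.178e+04 rad/s.
Step 2 — f₀ = ω₀/(2π) = 8241 Hz.
Step 3 — Series Q: Q = ω₀L/R = 5.178e+04·0.0373/150 = 12.88.
Step 4 — Bandwidth: Δω = ω₀/Q = 4021 rad/s; BW = Δω/(2π) = 640 Hz.

(a) f₀ = 8241 Hz  (b) Q = 12.88  (c) BW = 640 Hz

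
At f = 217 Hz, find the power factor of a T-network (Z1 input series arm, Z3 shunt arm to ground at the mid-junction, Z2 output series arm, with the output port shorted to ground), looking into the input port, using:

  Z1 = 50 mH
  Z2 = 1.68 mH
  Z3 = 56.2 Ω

Step 1 — Angular frequency: ω = 2π·f = 2π·217 = 1363 rad/s.
Step 2 — Component impedances:
  Z1: Z = jωL = j·1363·0.05 = 0 + j68.17 Ω
  Z2: Z = jωL = j·1363·0.00168 = 0 + j2.291 Ω
  Z3: Z = R = 56.2 Ω
Step 3 — With the output port shorted to ground, the output series arm Z2 runs from the junction to ground; the shunt arm Z3 also runs from the junction to ground. They appear in parallel: Z3 || Z2 = 0.09321 + j2.287 Ω.
Step 4 — Series with input arm Z1: Z_in = Z1 + (Z3 || Z2) = 0.09321 + j70.46 Ω = 70.46∠89.9° Ω.
Step 5 — Power factor: PF = cos(φ) = Re(Z)/|Z| = 0.09321/70.46 = 0.001323.
Step 6 — Type: Im(Z) = 70.46 ⇒ lagging (phase φ = 89.9°).

PF = 0.001323 (lagging, φ = 89.9°)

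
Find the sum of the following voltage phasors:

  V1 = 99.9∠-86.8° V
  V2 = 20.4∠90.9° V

Step 1 — Convert each phasor to rectangular form:
  V1 = 99.9·(cos(-86.8°) + j·sin(-86.8°)) = 5.577 - j99.74 V
  V2 = 20.4·(cos(90.9°) + j·sin(90.9°)) = -0.3204 + j20.4 V
Step 2 — Sum components: V_total = 5.256 - j79.35 V.
Step 3 — Convert to polar: |V_total| = 79.52 V, ∠V_total = -86.2°.

V_total = 79.52∠-86.2° V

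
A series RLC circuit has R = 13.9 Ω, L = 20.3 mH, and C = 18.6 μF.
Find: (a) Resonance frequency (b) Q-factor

Step 1 — Resonance condition Im(Z)=0 gives ω₀ = 1/√(LC).
Step 2 — ω₀ = 1/√(0.0203·1.86e-05) = 1627 rad/s.
Step 3 — f₀ = ω₀/(2π) = 259 Hz.
Step 4 — Series Q: Q = ω₀L/R = 1627·0.0203/13.9 = 2.377.

(a) f₀ = 259 Hz  (b) Q = 2.377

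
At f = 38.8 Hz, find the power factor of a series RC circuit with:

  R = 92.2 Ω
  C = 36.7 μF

Step 1 — Angular frequency: ω = 2π·f = 2π·38.8 = 243.8 rad/s.
Step 2 — Component impedances:
  R: Z = R = 92.2 Ω
  C: Z = 1/(jωC) = -j/(ω·C) = 0 - j111.8 Ω
Step 3 — Series combination: Z_total = R + C = 92.2 - j111.8 Ω = 144.9∠-50.5° Ω.
Step 4 — Power factor: PF = cos(φ) = Re(Z)/|Z| = 92.2/144.9 = 0.6363.
Step 5 — Type: Im(Z) = -111.8 ⇒ leading (phase φ = -50.5°).

PF = 0.6363 (leading, φ = -50.5°)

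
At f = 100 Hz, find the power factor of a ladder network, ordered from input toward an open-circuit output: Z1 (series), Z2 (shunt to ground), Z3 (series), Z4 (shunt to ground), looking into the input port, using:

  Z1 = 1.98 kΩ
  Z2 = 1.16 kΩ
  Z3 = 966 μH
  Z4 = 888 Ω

Step 1 — Angular frequency: ω = 2π·f = 2π·100 = 628.3 rad/s.
Step 2 — Component impedances:
  Z1: Z = R = 1980 Ω
  Z2: Z = R = 1160 Ω
  Z3: Z = jωL = j·628.3·0.000966 = 0 + j0.607 Ω
  Z4: Z = R = 888 Ω
Step 3 — Ladder network (open output): work backward from the far end, alternating series and parallel combinations. Z_in = 2483 + j0.1947 Ω = 2483∠0.0° Ω.
Step 4 — Power factor: PF = cos(φ) = Re(Z)/|Z| = 2483/2483 = 1.
Step 5 — Type: Im(Z) = 0.1947 ⇒ lagging (phase φ = 0.0°).

PF = 1 (lagging, φ = 0.0°)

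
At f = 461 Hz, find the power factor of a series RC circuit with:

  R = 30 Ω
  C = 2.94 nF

Step 1 — Angular frequency: ω = 2π·f = 2π·461 = 2897 rad/s.
Step 2 — Component impedances:
  R: Z = R = 30 Ω
  C: Z = 1/(jωC) = -j/(ω·C) = 0 - j1.174e+05 Ω
Step 3 — Series combination: Z_total = R + C = 30 - j1.174e+05 Ω = 1.174e+05∠-90.0° Ω.
Step 4 — Power factor: PF = cos(φ) = Re(Z)/|Z| = 30/1.174e+05 = 0.0002555.
Step 5 — Type: Im(Z) = -1.174e+05 ⇒ leading (phase φ = -90.0°).

PF = 0.0002555 (leading, φ = -90.0°)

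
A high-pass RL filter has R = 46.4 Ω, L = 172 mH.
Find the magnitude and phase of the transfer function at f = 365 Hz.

Step 1 — Angular frequency: ω = 2π·365 = 2293 rad/s.
Step 2 — Transfer function: H(jω) = jωL/(R + jωL).
Step 3 — Numerator jωL = j·394.5; denominator R + jωL = 46.4 + j394.5.
Step 4 — H = 0.9864 + j0.116.
Step 5 — Magnitude: |H| = 0.9932 (-0.1 dB); phase: φ = 6.7°.

|H| = 0.9932 (-0.1 dB), φ = 6.7°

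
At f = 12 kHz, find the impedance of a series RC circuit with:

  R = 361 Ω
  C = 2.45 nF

Step 1 — Angular frequency: ω = 2π·f = 2π·1.2e+04 = 7.54e+04 rad/s.
Step 2 — Component impedances:
  R: Z = R = 361 Ω
  C: Z = 1/(jωC) = -j/(ω·C) = 0 - j5413 Ω
Step 3 — Series combination: Z_total = R + C = 361 - j5413 Ω = 5425∠-86.2° Ω.

Z = 361 - j5413 Ω = 5425∠-86.2° Ω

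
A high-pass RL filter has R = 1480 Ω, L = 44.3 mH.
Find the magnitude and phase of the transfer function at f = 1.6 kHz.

Step 1 — Angular frequency: ω = 2π·1600 = 1.005e+04 rad/s.
Step 2 — Transfer function: H(jω) = jωL/(R + jωL).
Step 3 — Numerator jωL = j·445.4; denominator R + jωL = 1480 + j445.4.
Step 4 — H = 0.08303 + j0.2759.
Step 5 — Magnitude: |H| = 0.2882 (-10.8 dB); phase: φ = 73.3°.

|H| = 0.2882 (-10.8 dB), φ = 73.3°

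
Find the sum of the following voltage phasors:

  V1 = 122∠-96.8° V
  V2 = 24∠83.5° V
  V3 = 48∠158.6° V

Step 1 — Convert each phasor to rectangular form:
  V1 = 122·(cos(-96.8°) + j·sin(-96.8°)) = -14.45 - j121.1 V
  V2 = 24·(cos(83.5°) + j·sin(83.5°)) = 2.717 + j23.85 V
  V3 = 48·(cos(158.6°) + j·sin(158.6°)) = -44.69 + j17.51 V
Step 2 — Sum components: V_total = -56.42 - j79.78 V.
Step 3 — Convert to polar: |V_total| = 97.72 V, ∠V_total = -125.3°.

V_total = 97.72∠-125.3° V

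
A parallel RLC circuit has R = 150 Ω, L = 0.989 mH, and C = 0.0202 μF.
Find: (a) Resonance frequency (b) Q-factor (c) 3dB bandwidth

Step 1 — Resonance: ω₀ = 1/√(LC) = 1/√(0.000989·2.02e-08) = 2.237e+05 rad/s.
Step 2 — f₀ = ω₀/(2π) = 3.561e+04 Hz.
Step 3 — Parallel Q: Q = R/(ω₀L) = 150/(2.237e+05·0.000989) = 0.6779.
Step 4 — Bandwidth: Δω = ω₀/Q = 3.3e+05 rad/s; BW = Δω/(2π) = 5.253e+04 Hz.

(a) f₀ = 3.561e+04 Hz  (b) Q = 0.6779  (c) BW = 5.253e+04 Hz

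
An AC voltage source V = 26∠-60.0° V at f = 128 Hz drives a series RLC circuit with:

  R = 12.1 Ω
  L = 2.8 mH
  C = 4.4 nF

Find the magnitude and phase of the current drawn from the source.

Step 1 — Angular frequency: ω = 2π·f = 2π·128 = 804.2 rad/s.
Step 2 — Component impedances:
  R: Z = R = 12.1 Ω
  L: Z = jωL = j·804.2·0.0028 = 0 + j2.252 Ω
  C: Z = 1/(jωC) = -j/(ω·C) = 0 - j2.826e+05 Ω
Step 3 — Series combination: Z_total = R + L + C = 12.1 - j2.826e+05 Ω = 2.826e+05∠-90.0° Ω.
Step 4 — Source phasor: V = 26∠-60.0° V = 13 - j22.52 V.
Step 5 — Ohm's law: I = V / Z_total = (13 - j22.52) / (12.1 - j2.826e+05) = 7.968e-05 + j4.6e-05 A.
Step 6 — Convert to polar: |I| = 9.201e-05 A, ∠I = 30.0°.

I = 9.201e-05∠30.0° A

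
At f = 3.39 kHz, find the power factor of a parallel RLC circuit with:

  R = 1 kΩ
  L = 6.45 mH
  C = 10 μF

Step 1 — Angular frequency: ω = 2π·f = 2π·3390 = 2.13e+04 rad/s.
Step 2 — Component impedances:
  R: Z = R = 1000 Ω
  L: Z = jωL = j·2.13e+04·0.00645 = 0 + j137.4 Ω
  C: Z = 1/(jωC) = -j/(ω·C) = 0 - j4.695 Ω
Step 3 — Parallel combination: 1/Z_total = 1/R + 1/L + 1/C; Z_total = 0.02363 - j4.861 Ω = 4.861∠-89.7° Ω.
Step 4 — Power factor: PF = cos(φ) = Re(Z)/|Z| = 0.02363/4.861 = 0.004861.
Step 5 — Type: Im(Z) = -4.861 ⇒ leading (phase φ = -89.7°).

PF = 0.004861 (leading, φ = -89.7°)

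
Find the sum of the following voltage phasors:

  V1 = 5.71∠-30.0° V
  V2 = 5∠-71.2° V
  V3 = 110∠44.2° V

Step 1 — Convert each phasor to rectangular form:
  V1 = 5.71·(cos(-30.0°) + j·sin(-30.0°)) = 4.945 - j2.855 V
  V2 = 5·(cos(-71.2°) + j·sin(-71.2°)) = 1.611 - j4.733 V
  V3 = 110·(cos(44.2°) + j·sin(44.2°)) = 78.86 + j76.69 V
Step 2 — Sum components: V_total = 85.42 + j69.1 V.
Step 3 — Convert to polar: |V_total| = 109.9 V, ∠V_total = 39.0°.

V_total = 109.9∠39.0° V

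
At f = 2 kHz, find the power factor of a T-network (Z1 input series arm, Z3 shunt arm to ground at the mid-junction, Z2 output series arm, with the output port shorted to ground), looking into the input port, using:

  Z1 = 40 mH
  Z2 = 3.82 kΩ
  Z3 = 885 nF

Step 1 — Angular frequency: ω = 2π·f = 2π·2000 = 1.257e+04 rad/s.
Step 2 — Component impedances:
  Z1: Z = jωL = j·1.257e+04·0.04 = 0 + j502.7 Ω
  Z2: Z = R = 3820 Ω
  Z3: Z = 1/(jωC) = -j/(ω·C) = 0 - j89.92 Ω
Step 3 — With the output port shorted to ground, the output series arm Z2 runs from the junction to ground; the shunt arm Z3 also runs from the junction to ground. They appear in parallel: Z3 || Z2 = 2.115 - j89.87 Ω.
Step 4 — Series with input arm Z1: Z_in = Z1 + (Z3 || Z2) = 2.115 + j412.8 Ω = 412.8∠89.7° Ω.
Step 5 — Power factor: PF = cos(φ) = Re(Z)/|Z| = 2.1154/412.79 = 0.005125.
Step 6 — Type: Im(Z) = 412.8 ⇒ lagging (phase φ = 89.7°).

PF = 0.005125 (lagging, φ = 89.7°)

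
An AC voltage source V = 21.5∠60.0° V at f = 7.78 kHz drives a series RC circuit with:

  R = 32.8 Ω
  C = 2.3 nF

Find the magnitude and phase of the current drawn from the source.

Step 1 — Angular frequency: ω = 2π·f = 2π·7780 = 4.888e+04 rad/s.
Step 2 — Component impedances:
  R: Z = R = 32.8 Ω
  C: Z = 1/(jωC) = -j/(ω·C) = 0 - j8894 Ω
Step 3 — Series combination: Z_total = R + C = 32.8 - j8894 Ω = 8894∠-89.8° Ω.
Step 4 — Source phasor: V = 21.5∠60.0° V = 10.75 + j18.62 V.
Step 5 — Ohm's law: I = V / Z_total = (10.75 + j18.62) / (32.8 - j8894) = -0.002089 + j0.001216 A.
Step 6 — Convert to polar: |I| = 0.002417 A, ∠I = 149.8°.

I = 0.002417∠149.8° A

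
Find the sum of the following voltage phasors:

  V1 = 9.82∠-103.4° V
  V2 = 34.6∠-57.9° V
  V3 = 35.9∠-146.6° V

Step 1 — Convert each phasor to rectangular form:
  V1 = 9.82·(cos(-103.4°) + j·sin(-103.4°)) = -2.276 - j9.553 V
  V2 = 34.6·(cos(-57.9°) + j·sin(-57.9°)) = 18.39 - j29.31 V
  V3 = 35.9·(cos(-146.6°) + j·sin(-146.6°)) = -29.97 - j19.76 V
Step 2 — Sum components: V_total = -13.86 - j58.63 V.
Step 3 — Convert to polar: |V_total| = 60.24 V, ∠V_total = -103.3°.

V_total = 60.24∠-103.3° V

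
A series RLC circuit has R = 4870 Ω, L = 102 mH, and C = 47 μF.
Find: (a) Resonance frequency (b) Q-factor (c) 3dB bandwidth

Step 1 — Resonance condition Im(Z)=0 gives ω₀ = 1/√(LC).
Step 2 — ω₀ = 1/√(0.102·4.7e-05) = 456.7 rad/s.
Step 3 — f₀ = ω₀/(2π) = 72.69 Hz.
Step 4 — Series Q: Q = ω₀L/R = 456.7·0.102/4870 = 0.009566.
Step 5 — 3dB bandwidth: Δω = ω₀/Q = 4.775e+04 rad/s; BW = Δω/(2π) = 7599 Hz.

(a) f₀ = 72.69 Hz  (b) Q = 0.009566  (c) BW = 7599 Hz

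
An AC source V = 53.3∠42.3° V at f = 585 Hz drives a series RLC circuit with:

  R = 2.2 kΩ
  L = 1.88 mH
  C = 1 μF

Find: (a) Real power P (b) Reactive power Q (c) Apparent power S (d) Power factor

Step 1 — Angular frequency: ω = 2π·f = 2π·585 = 3676 rad/s.
Step 2 — Component impedances:
  R: Z = R = 2200 Ω
  L: Z = jωL = j·3676·0.00188 = 0 + j6.91 Ω
  C: Z = 1/(jωC) = -j/(ω·C) = 0 - j272.1 Ω
Step 3 — Series combination: Z_total = R + L + C = 2200 - j265.1 Ω = 2216∠-6.9° Ω.
Step 4 — Source phasor: V = 53.3∠42.3° V = 39.42 + j35.87 V.
Step 5 — Current: I = V / Z = 0.01573 + j0.0182 A = 0.02405∠49.2° A.
Step 6 — Complex power: S = V·I* = 1.273 - j0.1534 VA.
Step 7 — Real power: P = Re(S) = 1.273 W.
Step 8 — Reactive power: Q = Im(S) = -0.1534 VAR.
Step 9 — Apparent power: |S| = 1.282 VA.
Step 10 — Power factor: PF = P/|S| = 0.9928 (leading).

(a) P = 1.273 W  (b) Q = -0.1534 VAR  (c) S = 1.282 VA  (d) PF = 0.9928 (leading)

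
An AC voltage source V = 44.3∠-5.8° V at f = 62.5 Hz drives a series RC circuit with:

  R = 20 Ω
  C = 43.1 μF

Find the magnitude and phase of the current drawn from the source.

Step 1 — Angular frequency: ω = 2π·f = 2π·62.5 = 392.7 rad/s.
Step 2 — Component impedances:
  R: Z = R = 20 Ω
  C: Z = 1/(jωC) = -j/(ω·C) = 0 - j59.08 Ω
Step 3 — Series combination: Z_total = R + C = 20 - j59.08 Ω = 62.38∠-71.3° Ω.
Step 4 — Source phasor: V = 44.3∠-5.8° V = 44.07 - j4.477 V.
Step 5 — Ohm's law: I = V / Z_total = (44.07 - j4.477) / (20 - j59.08) = 0.2945 + j0.6463 A.
Step 6 — Convert to polar: |I| = 0.7102 A, ∠I = 65.5°.

I = 0.7102∠65.5° A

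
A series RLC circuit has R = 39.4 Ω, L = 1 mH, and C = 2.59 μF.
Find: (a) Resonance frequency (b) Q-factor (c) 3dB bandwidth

Step 1 — Resonance condition Im(Z)=0 gives ω₀ = 1/√(LC).
Step 2 — ω₀ = 1/√(0.001·2.59e-06) = 1.965e+04 rad/s.
Step 3 — f₀ = ω₀/(2π) = 3127 Hz.
Step 4 — Series Q: Q = ω₀L/R = 1.965e+04·0.001/39.4 = 0.4987.
Step 5 — 3dB bandwidth: Δω = ω₀/Q = 3.94e+04 rad/s; BW = Δω/(2π) = 6271 Hz.

(a) f₀ = 3127 Hz  (b) Q = 0.4987  (c) BW = 6271 Hz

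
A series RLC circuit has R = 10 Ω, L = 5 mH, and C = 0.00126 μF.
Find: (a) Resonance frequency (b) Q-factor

Step 1 — Resonance condition Im(Z)=0 gives ω₀ = 1/√(LC).
Step 2 — ω₀ = 1/√(0.005·1.26e-09) = 3.984e+05 rad/s.
Step 3 — f₀ = ω₀/(2π) = 6.341e+04 Hz.
Step 4 — Series Q: Q = ω₀L/R = 3.984e+05·0.005/10 = 199.2.

(a) f₀ = 6.341e+04 Hz  (b) Q = 199.2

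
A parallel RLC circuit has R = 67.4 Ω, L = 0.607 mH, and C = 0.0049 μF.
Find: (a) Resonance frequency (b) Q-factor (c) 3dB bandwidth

Step 1 — Resonance: ω₀ = 1/√(LC) = 1/√(0.000607·4.9e-09) = 5.798e+05 rad/s.
Step 2 — f₀ = ω₀/(2π) = 9.228e+04 Hz.
Step 3 — Parallel Q: Q = R/(ω₀L) = 67.4/(5.798e+05·0.000607) = 0.1915.
Step 4 — Bandwidth: Δω = ω₀/Q = 3.028e+06 rad/s; BW = Δω/(2π) = 4.819e+05 Hz.

(a) f₀ = 9.228e+04 Hz  (b) Q = 0.1915  (c) BW = 4.819e+05 Hz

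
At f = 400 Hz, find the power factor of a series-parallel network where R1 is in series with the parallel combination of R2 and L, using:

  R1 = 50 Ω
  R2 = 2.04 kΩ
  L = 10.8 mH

Step 1 — Angular frequency: ω = 2π·f = 2π·400 = 2513 rad/s.
Step 2 — Component impedances:
  R1: Z = R = 50 Ω
  R2: Z = R = 2040 Ω
  L: Z = jωL = j·2513·0.0108 = 0 + j27.14 Ω
Step 3 — Parallel branch: R2 || L = 1/(1/R2 + 1/L) = 0.3611 + j27.14 Ω.
Step 4 — Series with R1: Z_total = R1 + (R2 || L) = 50.36 + j27.14 Ω = 57.21∠28.3° Ω.
Step 5 — Power factor: PF = cos(φ) = Re(Z)/|Z| = 50.36/57.21 = 0.8803.
Step 6 — Type: Im(Z) = 27.14 ⇒ lagging (phase φ = 28.3°).

PF = 0.8803 (lagging, φ = 28.3°)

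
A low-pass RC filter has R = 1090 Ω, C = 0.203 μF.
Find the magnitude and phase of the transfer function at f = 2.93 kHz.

Step 1 — Angular frequency: ω = 2π·2930 = 1.841e+04 rad/s.
Step 2 — Transfer function: H(jω) = 1/(1 + jωRC).
Step 3 — Denominator: 1 + jωRC = 1 + j·1.841e+04·1090·2.03e-07 = 1 + j4.074.
Step 4 — H = 0.05684 - j0.2315.
Step 5 — Magnitude: |H| = 0.2384 (-12.5 dB); phase: φ = -76.2°.

|H| = 0.2384 (-12.5 dB), φ = -76.2°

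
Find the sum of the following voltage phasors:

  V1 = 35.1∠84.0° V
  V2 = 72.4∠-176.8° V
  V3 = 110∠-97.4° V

Step 1 — Convert each phasor to rectangular form:
  V1 = 35.1·(cos(84.0°) + j·sin(84.0°)) = 3.669 + j34.91 V
  V2 = 72.4·(cos(-176.8°) + j·sin(-176.8°)) = -72.29 - j4.041 V
  V3 = 110·(cos(-97.4°) + j·sin(-97.4°)) = -14.17 - j109.1 V
Step 2 — Sum components: V_total = -82.79 - j78.22 V.
Step 3 — Convert to polar: |V_total| = 113.9 V, ∠V_total = -136.6°.

V_total = 113.9∠-136.6° V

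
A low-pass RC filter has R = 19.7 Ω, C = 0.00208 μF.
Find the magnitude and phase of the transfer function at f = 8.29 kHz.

Step 1 — Angular frequency: ω = 2π·8290 = 5.209e+04 rad/s.
Step 2 — Transfer function: H(jω) = 1/(1 + jωRC).
Step 3 — Denominator: 1 + jωRC = 1 + j·5.209e+04·19.7·2.08e-09 = 1 + j0.002134.
Step 4 — H = 1 - j0.002134.
Step 5 — Magnitude: |H| = 1 (-0.0 dB); phase: φ = -0.1°.

|H| = 1 (-0.0 dB), φ = -0.1°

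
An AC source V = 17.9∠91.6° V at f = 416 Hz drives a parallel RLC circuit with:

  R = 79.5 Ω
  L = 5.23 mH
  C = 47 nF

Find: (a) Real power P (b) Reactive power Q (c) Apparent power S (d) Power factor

Step 1 — Angular frequency: ω = 2π·f = 2π·416 = 2614 rad/s.
Step 2 — Component impedances:
  R: Z = R = 79.5 Ω
  L: Z = jωL = j·2614·0.00523 = 0 + j13.67 Ω
  C: Z = 1/(jωC) = -j/(ω·C) = 0 - j8140 Ω
Step 3 — Parallel combination: 1/Z_total = 1/R + 1/L + 1/C; Z_total = 2.291 + j13.3 Ω = 13.49∠80.2° Ω.
Step 4 — Source phasor: V = 17.9∠91.6° V = -0.4998 + j17.89 V.
Step 5 — Current: I = V / Z = 1.3 + j0.2616 A = 1.326∠11.4° A.
Step 6 — Complex power: S = V·I* = 4.03 + j23.4 VA.
Step 7 — Real power: P = Re(S) = 4.03 W.
Step 8 — Reactive power: Q = Im(S) = 23.4 VAR.
Step 9 — Apparent power: |S| = 23.74 VA.
Step 10 — Power factor: PF = P/|S| = 0.1697 (lagging).

(a) P = 4.03 W  (b) Q = 23.4 VAR  (c) S = 23.74 VA  (d) PF = 0.1697 (lagging)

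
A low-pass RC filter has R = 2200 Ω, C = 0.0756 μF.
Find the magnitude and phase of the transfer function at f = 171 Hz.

Step 1 — Angular frequency: ω = 2π·171 = 1074 rad/s.
Step 2 — Transfer function: H(jω) = 1/(1 + jωRC).
Step 3 — Denominator: 1 + jωRC = 1 + j·1074·2200·7.56e-08 = 1 + j0.1787.
Step 4 — H = 0.9691 - j0.1732.
Step 5 — Magnitude: |H| = 0.9844 (-0.1 dB); phase: φ = -10.1°.

|H| = 0.9844 (-0.1 dB), φ = -10.1°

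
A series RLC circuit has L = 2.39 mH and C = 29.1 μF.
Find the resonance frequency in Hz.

Step 1 — Resonance condition Im(Z)=0 gives ω₀ = 1/√(LC).
Step 2 — ω₀ = 1/√(0.00239·2.91e-05) = 3792 rad/s.
Step 3 — f₀ = ω₀/(2π) = 603.5 Hz.

f₀ = 603.5 Hz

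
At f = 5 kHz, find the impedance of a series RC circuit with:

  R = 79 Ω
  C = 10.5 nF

Step 1 — Angular frequency: ω = 2π·f = 2π·5000 = 3.142e+04 rad/s.
Step 2 — Component impedances:
  R: Z = R = 79 Ω
  C: Z = 1/(jωC) = -j/(ω·C) = 0 - j3032 Ω
Step 3 — Series combination: Z_total = R + C = 79 - j3032 Ω = 3033∠-88.5° Ω.

Z = 79 - j3032 Ω = 3033∠-88.5° Ω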